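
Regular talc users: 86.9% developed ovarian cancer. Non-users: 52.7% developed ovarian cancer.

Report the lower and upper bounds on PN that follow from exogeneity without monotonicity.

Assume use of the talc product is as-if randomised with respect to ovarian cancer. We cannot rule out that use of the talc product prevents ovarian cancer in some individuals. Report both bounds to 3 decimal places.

0.394 ≤ PN ≤ 0.544

p₁ = 0.869, p₀ = 0.527.
Under exogeneity alone the bounds on PN are max{0,(p₁−p₀)/p₁} ≤ PN ≤ min{1,(1−p₀)/p₁}.
  lower = (p₁ − p₀)/p₁ = 0.342 / 0.869 ≈ 0.3936
  upper = min{1, (1 − p₀)/p₁} = 0.473 / 0.869 ≈ 0.5443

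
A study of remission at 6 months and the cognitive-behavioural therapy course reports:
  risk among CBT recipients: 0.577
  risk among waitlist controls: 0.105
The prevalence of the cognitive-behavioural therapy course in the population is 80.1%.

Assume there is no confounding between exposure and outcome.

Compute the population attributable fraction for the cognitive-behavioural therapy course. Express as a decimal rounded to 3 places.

Let p₁ = 0.577, p₀ = 0.105.
Overall risk P(Y=1) = π·p₁ + (1−π)·p₀ = 0.801×0.577 + 0.199×0.105 = 0.48307.
Under exogeneity, PAF = [P(Y=1) − p₀] / P(Y=1).
PAF = (0.48307 − 0.105) / 0.48307 ≈ 0.7826

PAF ≈ 0.783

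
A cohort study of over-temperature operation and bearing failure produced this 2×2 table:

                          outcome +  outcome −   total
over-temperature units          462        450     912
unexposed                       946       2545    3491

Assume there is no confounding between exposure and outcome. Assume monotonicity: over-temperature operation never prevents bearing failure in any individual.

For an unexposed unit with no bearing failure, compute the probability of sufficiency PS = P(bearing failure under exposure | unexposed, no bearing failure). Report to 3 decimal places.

p₁ = P(outcome | exposed) = 462/912 = 0.50658
p₀ = P(outcome | unexposed) = 946/3491 = 0.27098
Under exogeneity and monotonicity, PS = (p₁ − p₀) / (1 − p₀).
PS = (0.50658 − 0.27098) / (1 − 0.27098) = 0.2356 / 0.72902 ≈ 0.3232

PS ≈ 0.323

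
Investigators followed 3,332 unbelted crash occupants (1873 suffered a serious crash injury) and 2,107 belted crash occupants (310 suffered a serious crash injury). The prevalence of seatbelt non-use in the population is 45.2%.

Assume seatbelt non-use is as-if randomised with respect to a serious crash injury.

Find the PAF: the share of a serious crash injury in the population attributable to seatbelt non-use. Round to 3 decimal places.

p₁ = P(outcome | exposed) = 1873/3332 = 0.56212
p₀ = P(outcome | unexposed) = 310/2107 = 0.14713
Overall risk P(Y=1) = π·p₁ + (1−π)·p₀ = 0.452×0.56212 + 0.548×0.14713 = 0.33471.
Under exogeneity, PAF = [P(Y=1) − p₀] / P(Y=1).
PAF = (0.33471 − 0.14713) / 0.33471 ≈ 0.5604

PAF ≈ 0.560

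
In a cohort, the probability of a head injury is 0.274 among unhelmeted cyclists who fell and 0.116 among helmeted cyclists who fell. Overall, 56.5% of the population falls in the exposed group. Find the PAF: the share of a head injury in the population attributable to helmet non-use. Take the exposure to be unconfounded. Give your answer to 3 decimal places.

PAF ≈ 0.435

Let p₁ = 0.274, p₀ = 0.116.
Overall risk P(Y=1) = π·p₁ + (1−π)·p₀ = 0.565×0.274 + 0.435×0.116 = 0.20527.
Under exogeneity, PAF = [P(Y=1) − p₀] / P(Y=1).
PAF = (0.20527 − 0.116) / 0.20527 ≈ 0.4349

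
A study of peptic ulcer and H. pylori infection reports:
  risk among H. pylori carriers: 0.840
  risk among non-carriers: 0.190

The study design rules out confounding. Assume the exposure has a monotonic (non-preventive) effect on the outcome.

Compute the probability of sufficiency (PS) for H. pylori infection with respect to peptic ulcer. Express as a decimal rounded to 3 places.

PS ≈ 0.802

Let p₁ = 0.84, p₀ = 0.19.
Under exogeneity and monotonicity, PS = (p₁ − p₀) / (1 − p₀).
PS = (0.84 − 0.19) / (1 − 0.19) = 0.65 / 0.81 ≈ 0.8025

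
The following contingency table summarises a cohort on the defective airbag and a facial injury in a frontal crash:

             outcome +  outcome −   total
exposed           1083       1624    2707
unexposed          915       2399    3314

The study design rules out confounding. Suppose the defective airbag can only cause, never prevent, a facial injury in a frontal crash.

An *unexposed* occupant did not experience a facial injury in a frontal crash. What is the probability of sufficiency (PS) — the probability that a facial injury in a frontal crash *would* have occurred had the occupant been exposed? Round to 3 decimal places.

p₁ = P(outcome | exposed) = 1083/2707 = 0.40007
p₀ = P(outcome | unexposed) = 915/3314 = 0.2761
Under exogeneity and monotonicity, PS = (p₁ − p₀) / (1 − p₀).
PS = (0.40007 − 0.2761) / (1 − 0.2761) = 0.12397 / 0.7239 ≈ 0.1713

PS ≈ 0.171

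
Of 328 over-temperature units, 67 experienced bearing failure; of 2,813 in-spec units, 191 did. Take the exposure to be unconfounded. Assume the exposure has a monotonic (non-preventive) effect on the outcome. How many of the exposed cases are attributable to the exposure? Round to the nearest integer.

about 45 cases

p₁ = P(outcome | exposed) = 67/328 = 0.20427
p₀ = P(outcome | unexposed) = 191/2813 = 0.067899
PN = (p₁ − p₀)/p₁ = (0.20427 − 0.067899) / 0.20427 ≈ 0.66760.
Attributable cases ≈ PN × (exposed cases) = 0.66760 × 67 ≈ 44.73.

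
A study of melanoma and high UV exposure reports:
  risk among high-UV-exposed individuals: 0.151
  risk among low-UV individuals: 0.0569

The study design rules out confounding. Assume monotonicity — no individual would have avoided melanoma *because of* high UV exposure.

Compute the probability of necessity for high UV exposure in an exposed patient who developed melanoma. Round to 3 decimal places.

Let p₁ = 0.151, p₀ = 0.0569.
Under exogeneity and monotonicity, PN = (p₁ − p₀) / p₁.
PN = (0.151 − 0.0569) / 0.151 = 0.0941 / 0.151 ≈ 0.6232

PN ≈ 0.623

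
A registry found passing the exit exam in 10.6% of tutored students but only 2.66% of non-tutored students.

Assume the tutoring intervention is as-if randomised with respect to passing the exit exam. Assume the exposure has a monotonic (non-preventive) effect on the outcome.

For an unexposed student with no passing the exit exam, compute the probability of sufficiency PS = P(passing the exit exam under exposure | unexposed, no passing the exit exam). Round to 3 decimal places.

p₁ = 0.106, p₀ = 0.0266.
Under exogeneity and monotonicity, PS = (p₁ − p₀) / (1 − p₀).
PS = (0.106 − 0.0266) / (1 − 0.0266) = 0.0794 / 0.9734 ≈ 0.0816

PS ≈ 0.082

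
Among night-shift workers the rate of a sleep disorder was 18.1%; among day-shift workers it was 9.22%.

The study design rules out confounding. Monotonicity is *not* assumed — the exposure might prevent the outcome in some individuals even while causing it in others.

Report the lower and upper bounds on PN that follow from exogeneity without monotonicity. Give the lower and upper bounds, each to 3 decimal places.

0.491 ≤ PN ≤ 1.000

p₁ = 0.181, p₀ = 0.0922.
Under exogeneity alone the bounds on PN are max{0,(p₁−p₀)/p₁} ≤ PN ≤ min{1,(1−p₀)/p₁}.
  lower = (p₁ − p₀)/p₁ = 0.0888 / 0.181 ≈ 0.4906
  upper = min{1, (1 − p₀)/p₁} = 0.9078 / 0.181 ≈ 5.0155 → capped at 1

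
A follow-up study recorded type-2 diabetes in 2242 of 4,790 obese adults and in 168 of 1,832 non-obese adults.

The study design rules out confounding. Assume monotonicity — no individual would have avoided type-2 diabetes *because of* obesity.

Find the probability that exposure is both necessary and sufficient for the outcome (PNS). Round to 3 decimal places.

PNS ≈ 0.376

p₁ = P(outcome | exposed) = 2242/4790 = 0.46806
p₀ = P(outcome | unexposed) = 168/1832 = 0.091703
Under exogeneity and monotonicity, PNS = p₁ − p₀.
PNS = 0.46806 − 0.091703 = 0.37636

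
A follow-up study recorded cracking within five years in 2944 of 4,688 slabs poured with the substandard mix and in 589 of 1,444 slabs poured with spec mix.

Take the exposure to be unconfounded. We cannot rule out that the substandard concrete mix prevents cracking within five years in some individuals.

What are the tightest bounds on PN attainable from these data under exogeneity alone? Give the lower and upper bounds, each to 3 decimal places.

0.350 ≤ PN ≤ 0.943

p₁ = P(outcome | exposed) = 2944/4688 = 0.62799
p₀ = P(outcome | unexposed) = 589/1444 = 0.40789
Under exogeneity alone the bounds on PN are max{0,(p₁−p₀)/p₁} ≤ PN ≤ min{1,(1−p₀)/p₁}.
  lower = (p₁ − p₀)/p₁ = 0.22009 / 0.62799 ≈ 0.3505
  upper = min{1, (1 − p₀)/p₁} = 0.59211 / 0.62799 ≈ 0.9429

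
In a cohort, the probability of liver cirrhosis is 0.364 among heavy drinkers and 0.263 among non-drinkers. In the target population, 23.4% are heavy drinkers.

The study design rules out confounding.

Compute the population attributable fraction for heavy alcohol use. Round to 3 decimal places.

PAF ≈ 0.082

Let p₁ = 0.364, p₀ = 0.263.
Overall risk P(Y=1) = π·p₁ + (1−π)·p₀ = 0.234×0.364 + 0.766×0.263 = 0.28663.
Under exogeneity, PAF = [P(Y=1) − p₀] / P(Y=1).
PAF = (0.28663 − 0.263) / 0.28663 ≈ 0.0825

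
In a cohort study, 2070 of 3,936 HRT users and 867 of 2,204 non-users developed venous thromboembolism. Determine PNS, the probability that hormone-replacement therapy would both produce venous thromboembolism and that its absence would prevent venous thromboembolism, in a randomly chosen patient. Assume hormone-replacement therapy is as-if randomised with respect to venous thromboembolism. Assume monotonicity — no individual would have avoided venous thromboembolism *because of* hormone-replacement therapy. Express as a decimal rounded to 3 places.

PNS ≈ 0.133

p₁ = P(outcome | exposed) = 2070/3936 = 0.52591
p₀ = P(outcome | unexposed) = 867/2204 = 0.39338
Under exogeneity and monotonicity, PNS = p₁ − p₀.
PNS = 0.52591 − 0.39338 = 0.13254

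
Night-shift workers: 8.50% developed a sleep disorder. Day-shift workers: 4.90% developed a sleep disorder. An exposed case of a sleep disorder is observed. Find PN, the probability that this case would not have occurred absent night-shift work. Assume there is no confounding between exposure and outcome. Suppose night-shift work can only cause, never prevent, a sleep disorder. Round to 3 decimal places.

p₁ = 0.085, p₀ = 0.049.
Under exogeneity and monotonicity, PN = (p₁ − p₀) / p₁.
PN = (0.085 − 0.049) / 0.085 = 0.036 / 0.085 ≈ 0.4235

PN ≈ 0.424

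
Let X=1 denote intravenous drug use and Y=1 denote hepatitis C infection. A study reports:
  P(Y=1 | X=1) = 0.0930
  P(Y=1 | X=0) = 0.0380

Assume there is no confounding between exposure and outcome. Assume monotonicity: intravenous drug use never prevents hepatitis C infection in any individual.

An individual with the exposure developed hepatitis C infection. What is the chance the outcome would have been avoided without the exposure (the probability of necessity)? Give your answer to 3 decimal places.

Let p₁ = 0.093, p₀ = 0.038.
Under exogeneity and monotonicity, PN = (p₁ − p₀) / p₁.
PN = (0.093 − 0.038) / 0.093 = 0.055 / 0.093 ≈ 0.5914

PN ≈ 0.591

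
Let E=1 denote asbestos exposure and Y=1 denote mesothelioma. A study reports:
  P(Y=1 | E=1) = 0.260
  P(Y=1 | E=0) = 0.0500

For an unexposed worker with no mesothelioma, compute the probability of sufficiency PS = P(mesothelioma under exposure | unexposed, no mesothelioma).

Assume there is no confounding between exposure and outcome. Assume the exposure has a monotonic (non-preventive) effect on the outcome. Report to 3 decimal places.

PS ≈ 0.221

Let p₁ = 0.26, p₀ = 0.05.
Under exogeneity and monotonicity, PS = (p₁ − p₀) / (1 − p₀).
PS = (0.26 − 0.05) / (1 − 0.05) = 0.21 / 0.95 ≈ 0.2211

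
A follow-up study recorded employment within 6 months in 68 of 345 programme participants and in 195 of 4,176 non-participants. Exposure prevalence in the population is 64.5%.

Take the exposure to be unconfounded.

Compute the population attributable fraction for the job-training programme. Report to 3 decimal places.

PAF ≈ 0.675

p₁ = P(outcome | exposed) = 68/345 = 0.1971
p₀ = P(outcome | unexposed) = 195/4176 = 0.046695
Overall risk P(Y=1) = π·p₁ + (1−π)·p₀ = 0.645×0.1971 + 0.355×0.046695 = 0.14371.
Under exogeneity, PAF = [P(Y=1) − p₀] / P(Y=1).
PAF = (0.14371 − 0.046695) / 0.14371 ≈ 0.6751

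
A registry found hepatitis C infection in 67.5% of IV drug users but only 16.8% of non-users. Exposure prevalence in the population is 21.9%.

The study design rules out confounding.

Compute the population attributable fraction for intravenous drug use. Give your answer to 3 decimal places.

PAF ≈ 0.398

p₁ = 0.675, p₀ = 0.168.
Overall risk P(Y=1) = π·p₁ + (1−π)·p₀ = 0.219×0.675 + 0.781×0.168 = 0.27903.
Under exogeneity, PAF = [P(Y=1) − p₀] / P(Y=1).
PAF = (0.27903 − 0.168) / 0.27903 ≈ 0.3979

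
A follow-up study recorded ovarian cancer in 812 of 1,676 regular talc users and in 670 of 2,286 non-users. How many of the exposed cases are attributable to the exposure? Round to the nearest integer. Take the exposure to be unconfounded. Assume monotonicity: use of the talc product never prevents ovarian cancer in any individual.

about 321 cases

p₁ = P(outcome | exposed) = 812/1676 = 0.48449
p₀ = P(outcome | unexposed) = 670/2286 = 0.29309
PN = (p₁ − p₀)/p₁ = (0.48449 − 0.29309) / 0.48449 ≈ 0.39505.
Attributable cases ≈ PN × (exposed cases) = 0.39505 × 812 ≈ 320.78.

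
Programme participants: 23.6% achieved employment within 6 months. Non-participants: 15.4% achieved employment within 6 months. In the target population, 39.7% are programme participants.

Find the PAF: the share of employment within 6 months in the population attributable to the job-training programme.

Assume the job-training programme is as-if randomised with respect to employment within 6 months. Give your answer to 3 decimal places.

PAF ≈ 0.175

p₁ = 0.236, p₀ = 0.154.
Overall risk P(Y=1) = π·p₁ + (1−π)·p₀ = 0.397×0.236 + 0.603×0.154 = 0.18655.
Under exogeneity, PAF = [P(Y=1) − p₀] / P(Y=1).
PAF = (0.18655 − 0.154) / 0.18655 ≈ 0.1745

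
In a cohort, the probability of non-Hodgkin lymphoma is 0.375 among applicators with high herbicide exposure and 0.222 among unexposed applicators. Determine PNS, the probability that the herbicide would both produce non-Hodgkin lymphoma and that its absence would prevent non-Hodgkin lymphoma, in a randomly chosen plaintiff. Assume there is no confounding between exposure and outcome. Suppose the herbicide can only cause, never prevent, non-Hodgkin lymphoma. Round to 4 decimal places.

Let p₁ = 0.375, p₀ = 0.222.
Under exogeneity and monotonicity, PNS = p₁ − p₀.
PNS = 0.375 − 0.222 = 0.153

PNS ≈ 0.1530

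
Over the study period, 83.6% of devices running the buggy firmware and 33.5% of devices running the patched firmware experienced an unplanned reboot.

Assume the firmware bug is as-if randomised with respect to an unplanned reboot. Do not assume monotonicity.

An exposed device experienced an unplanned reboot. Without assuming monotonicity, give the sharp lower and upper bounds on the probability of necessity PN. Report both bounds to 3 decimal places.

p₁ = 0.836, p₀ = 0.335.
Under exogeneity alone the bounds on PN are max{0,(p₁−p₀)/p₁} ≤ PN ≤ min{1,(1−p₀)/p₁}.
  lower = (p₁ − p₀)/p₁ = 0.501 / 0.836 ≈ 0.5993
  upper = min{1, (1 − p₀)/p₁} = 0.665 / 0.836 ≈ 0.7955

0.599 ≤ PN ≤ 0.795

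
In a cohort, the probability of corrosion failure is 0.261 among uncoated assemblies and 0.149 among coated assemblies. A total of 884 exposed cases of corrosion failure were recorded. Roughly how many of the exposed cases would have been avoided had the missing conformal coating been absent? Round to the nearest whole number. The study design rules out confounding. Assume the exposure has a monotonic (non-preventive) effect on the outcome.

about 379 cases

Let p₁ = 0.261, p₀ = 0.149.
PN = (p₁ − p₀)/p₁ = (0.261 − 0.149) / 0.261 ≈ 0.42912.
Attributable cases ≈ PN × (exposed cases) = 0.42912 × 884 ≈ 379.34.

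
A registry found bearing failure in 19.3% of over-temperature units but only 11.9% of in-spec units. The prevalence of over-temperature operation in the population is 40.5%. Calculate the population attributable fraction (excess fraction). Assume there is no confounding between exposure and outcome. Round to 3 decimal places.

p₁ = 0.193, p₀ = 0.119.
Overall risk P(Y=1) = π·p₁ + (1−π)·p₀ = 0.405×0.193 + 0.595×0.119 = 0.14897.
Under exogeneity, PAF = [P(Y=1) − p₀] / P(Y=1).
PAF = (0.14897 − 0.119) / 0.14897 ≈ 0.2012

PAF ≈ 0.201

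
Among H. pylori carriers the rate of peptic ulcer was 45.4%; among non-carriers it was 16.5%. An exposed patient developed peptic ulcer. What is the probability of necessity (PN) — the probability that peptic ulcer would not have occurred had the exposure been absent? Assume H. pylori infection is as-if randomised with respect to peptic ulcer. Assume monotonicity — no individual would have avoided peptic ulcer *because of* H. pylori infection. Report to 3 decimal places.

p₁ = 0.454, p₀ = 0.165.
Under exogeneity and monotonicity, PN = (p₁ − p₀) / p₁.
PN = (0.454 − 0.165) / 0.454 = 0.289 / 0.454 ≈ 0.6366

PN ≈ 0.637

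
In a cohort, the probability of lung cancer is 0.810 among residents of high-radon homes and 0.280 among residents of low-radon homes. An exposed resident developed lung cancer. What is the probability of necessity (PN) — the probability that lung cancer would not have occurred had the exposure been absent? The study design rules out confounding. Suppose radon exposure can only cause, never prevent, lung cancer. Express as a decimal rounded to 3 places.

PN ≈ 0.654

Let p₁ = 0.81, p₀ = 0.28.
Under exogeneity and monotonicity, PN = (p₁ − p₀) / p₁.
PN = (0.81 − 0.28) / 0.81 = 0.53 / 0.81 ≈ 0.6543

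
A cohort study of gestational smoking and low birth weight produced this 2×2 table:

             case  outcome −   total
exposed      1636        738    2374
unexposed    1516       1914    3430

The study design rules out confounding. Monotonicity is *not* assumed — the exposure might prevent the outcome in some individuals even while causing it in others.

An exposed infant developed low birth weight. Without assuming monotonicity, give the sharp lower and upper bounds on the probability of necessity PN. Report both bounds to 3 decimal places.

p₁ = P(outcome | exposed) = 1636/2374 = 0.68913
p₀ = P(outcome | unexposed) = 1516/3430 = 0.44198
Under exogeneity alone the bounds on PN are max{0,(p₁−p₀)/p₁} ≤ PN ≤ min{1,(1−p₀)/p₁}.
  lower = (p₁ − p₀)/p₁ = 0.24715 / 0.68913 ≈ 0.3586
  upper = min{1, (1 − p₀)/p₁} = 0.55802 / 0.68913 ≈ 0.8097

0.359 ≤ PN ≤ 0.810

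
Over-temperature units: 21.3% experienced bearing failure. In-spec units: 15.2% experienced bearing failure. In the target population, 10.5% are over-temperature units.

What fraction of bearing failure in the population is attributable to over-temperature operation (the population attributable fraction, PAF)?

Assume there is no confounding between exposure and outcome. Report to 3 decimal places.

p₁ = 0.213, p₀ = 0.152.
Overall risk P(Y=1) = π·p₁ + (1−π)·p₀ = 0.105×0.213 + 0.895×0.152 = 0.1584.
Under exogeneity, PAF = [P(Y=1) − p₀] / P(Y=1).
PAF = (0.1584 − 0.152) / 0.1584 ≈ 0.0404

PAF ≈ 0.040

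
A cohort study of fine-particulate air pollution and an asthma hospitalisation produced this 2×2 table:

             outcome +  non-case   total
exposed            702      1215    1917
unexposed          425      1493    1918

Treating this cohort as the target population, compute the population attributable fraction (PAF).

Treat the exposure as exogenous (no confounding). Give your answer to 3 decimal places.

PAF ≈ 0.246

p₁ = P(outcome | exposed) = 702/1917 = 0.3662
p₀ = P(outcome | unexposed) = 425/1918 = 0.22158
Exposure prevalence π = 1917/3835 = 0.49987; overall risk P(Y=1) = 0.29387.
Under exogeneity, PAF = [P(Y=1) − p₀]/P(Y=1).
PAF = (0.29387 − 0.22158) / 0.29387 ≈ 0.2460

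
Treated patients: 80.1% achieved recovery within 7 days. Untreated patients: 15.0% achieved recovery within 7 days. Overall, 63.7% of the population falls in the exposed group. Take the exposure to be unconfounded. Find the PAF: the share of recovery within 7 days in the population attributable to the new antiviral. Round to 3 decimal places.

PAF ≈ 0.734

p₁ = 0.801, p₀ = 0.15.
Overall risk P(Y=1) = π·p₁ + (1−π)·p₀ = 0.637×0.801 + 0.363×0.15 = 0.56469.
Under exogeneity, PAF = [P(Y=1) − p₀] / P(Y=1).
PAF = (0.56469 − 0.15) / 0.56469 ≈ 0.7344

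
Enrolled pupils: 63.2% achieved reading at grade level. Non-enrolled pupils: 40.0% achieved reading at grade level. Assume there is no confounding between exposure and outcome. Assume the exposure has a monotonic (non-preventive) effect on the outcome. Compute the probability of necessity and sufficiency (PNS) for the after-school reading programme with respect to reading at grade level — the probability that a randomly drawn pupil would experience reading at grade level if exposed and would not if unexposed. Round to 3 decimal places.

PNS ≈ 0.232

p₁ = 0.632, p₀ = 0.4.
Under exogeneity and monotonicity, PNS = p₁ − p₀.
PNS = 0.632 − 0.4 = 0.232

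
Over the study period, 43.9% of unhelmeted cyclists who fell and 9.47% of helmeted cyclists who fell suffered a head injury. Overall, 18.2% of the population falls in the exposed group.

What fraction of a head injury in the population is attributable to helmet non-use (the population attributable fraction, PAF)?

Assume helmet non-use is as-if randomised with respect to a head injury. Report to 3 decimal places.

PAF ≈ 0.398

p₁ = 0.439, p₀ = 0.0947.
Overall risk P(Y=1) = π·p₁ + (1−π)·p₀ = 0.182×0.439 + 0.818×0.0947 = 0.15736.
Under exogeneity, PAF = [P(Y=1) − p₀] / P(Y=1).
PAF = (0.15736 − 0.0947) / 0.15736 ≈ 0.3982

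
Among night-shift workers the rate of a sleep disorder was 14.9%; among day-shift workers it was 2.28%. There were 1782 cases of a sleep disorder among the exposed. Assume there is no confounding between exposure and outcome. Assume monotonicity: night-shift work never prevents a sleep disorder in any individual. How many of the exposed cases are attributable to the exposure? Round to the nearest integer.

p₁ = 0.149, p₀ = 0.0228.
PN = (p₁ − p₀)/p₁ = (0.149 − 0.0228) / 0.149 ≈ 0.84698.
Attributable cases ≈ PN × (exposed cases) = 0.84698 × 1782 ≈ 1509.32.

about 1509 cases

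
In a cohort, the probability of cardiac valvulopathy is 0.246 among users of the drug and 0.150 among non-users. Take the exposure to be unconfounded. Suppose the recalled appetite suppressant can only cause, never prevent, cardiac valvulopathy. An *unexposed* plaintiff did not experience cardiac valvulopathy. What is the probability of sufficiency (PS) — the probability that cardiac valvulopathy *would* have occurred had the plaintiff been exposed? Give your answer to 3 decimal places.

Let p₁ = 0.246, p₀ = 0.15.
Under exogeneity and monotonicity, PS = (p₁ − p₀) / (1 − p₀).
PS = (0.246 − 0.15) / (1 − 0.15) = 0.096 / 0.85 ≈ 0.1129

PS ≈ 0.113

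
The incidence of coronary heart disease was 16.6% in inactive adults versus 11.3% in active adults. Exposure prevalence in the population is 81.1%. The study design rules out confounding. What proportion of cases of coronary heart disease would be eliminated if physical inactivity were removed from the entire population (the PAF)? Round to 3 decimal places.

PAF ≈ 0.276

p₁ = 0.166, p₀ = 0.113.
Overall risk P(Y=1) = π·p₁ + (1−π)·p₀ = 0.811×0.166 + 0.189×0.113 = 0.15598.
Under exogeneity, PAF = [P(Y=1) − p₀] / P(Y=1).
PAF = (0.15598 − 0.113) / 0.15598 ≈ 0.2756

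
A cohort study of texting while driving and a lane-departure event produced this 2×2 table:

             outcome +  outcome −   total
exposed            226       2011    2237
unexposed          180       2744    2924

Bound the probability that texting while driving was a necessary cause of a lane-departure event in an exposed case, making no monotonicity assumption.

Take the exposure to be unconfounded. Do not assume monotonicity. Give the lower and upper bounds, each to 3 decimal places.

0.391 ≤ PN ≤ 1.000

p₁ = P(outcome | exposed) = 226/2237 = 0.10103
p₀ = P(outcome | unexposed) = 180/2924 = 0.06156
Under exogeneity alone the bounds on PN are max{0,(p₁−p₀)/p₁} ≤ PN ≤ min{1,(1−p₀)/p₁}.
  lower = (p₁ − p₀)/p₁ = 0.039469 / 0.10103 ≈ 0.3907
  upper = min{1, (1 − p₀)/p₁} = 0.93844 / 0.10103 ≈ 9.2889 → capped at 1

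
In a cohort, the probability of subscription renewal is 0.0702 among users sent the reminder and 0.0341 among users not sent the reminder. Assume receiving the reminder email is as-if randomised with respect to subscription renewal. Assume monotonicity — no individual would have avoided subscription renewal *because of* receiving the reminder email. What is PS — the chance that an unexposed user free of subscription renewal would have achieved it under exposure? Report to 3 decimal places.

Let p₁ = 0.0702, p₀ = 0.0341.
Under exogeneity and monotonicity, PS = (p₁ − p₀) / (1 − p₀).
PS = (0.0702 − 0.0341) / (1 − 0.0341) = 0.0361 / 0.9659 ≈ 0.0374

PS ≈ 0.037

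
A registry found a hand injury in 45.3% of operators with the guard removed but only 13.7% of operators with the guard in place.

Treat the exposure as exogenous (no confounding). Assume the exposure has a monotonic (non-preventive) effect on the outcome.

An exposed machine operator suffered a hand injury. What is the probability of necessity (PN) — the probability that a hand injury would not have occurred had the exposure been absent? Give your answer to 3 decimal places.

PN ≈ 0.698

p₁ = 0.453, p₀ = 0.137.
Under exogeneity and monotonicity, PN = (p₁ − p₀) / p₁.
PN = (0.453 − 0.137) / 0.453 = 0.316 / 0.453 ≈ 0.6976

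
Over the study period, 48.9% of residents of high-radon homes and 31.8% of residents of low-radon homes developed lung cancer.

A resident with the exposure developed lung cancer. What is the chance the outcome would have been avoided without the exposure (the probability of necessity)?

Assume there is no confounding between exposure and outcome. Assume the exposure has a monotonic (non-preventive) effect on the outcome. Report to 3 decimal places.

p₁ = 0.489, p₀ = 0.318.
Under exogeneity and monotonicity, PN = (p₁ − p₀) / p₁.
PN = (0.489 − 0.318) / 0.489 = 0.171 / 0.489 ≈ 0.3497

PN ≈ 0.350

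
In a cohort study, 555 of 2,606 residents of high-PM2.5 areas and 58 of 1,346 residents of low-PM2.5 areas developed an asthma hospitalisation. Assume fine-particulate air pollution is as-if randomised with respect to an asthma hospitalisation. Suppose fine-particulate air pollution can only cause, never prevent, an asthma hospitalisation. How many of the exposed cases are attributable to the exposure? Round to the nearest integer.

about 443 cases

p₁ = P(outcome | exposed) = 555/2606 = 0.21297
p₀ = P(outcome | unexposed) = 58/1346 = 0.043091
PN = (p₁ − p₀)/p₁ = (0.21297 − 0.043091) / 0.21297 ≈ 0.79767.
Attributable cases ≈ PN × (exposed cases) = 0.79767 × 555 ≈ 442.71.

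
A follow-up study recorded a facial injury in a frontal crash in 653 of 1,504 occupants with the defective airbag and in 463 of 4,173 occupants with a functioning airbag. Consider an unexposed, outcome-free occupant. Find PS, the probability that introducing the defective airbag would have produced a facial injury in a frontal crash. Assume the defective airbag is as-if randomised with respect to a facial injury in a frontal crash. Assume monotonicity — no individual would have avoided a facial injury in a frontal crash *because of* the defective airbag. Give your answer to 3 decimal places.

PS ≈ 0.364

p₁ = P(outcome | exposed) = 653/1504 = 0.43418
p₀ = P(outcome | unexposed) = 463/4173 = 0.11095
Under exogeneity and monotonicity, PS = (p₁ − p₀) / (1 − p₀).
PS = (0.43418 − 0.11095) / (1 − 0.11095) = 0.32322 / 0.88905 ≈ 0.3636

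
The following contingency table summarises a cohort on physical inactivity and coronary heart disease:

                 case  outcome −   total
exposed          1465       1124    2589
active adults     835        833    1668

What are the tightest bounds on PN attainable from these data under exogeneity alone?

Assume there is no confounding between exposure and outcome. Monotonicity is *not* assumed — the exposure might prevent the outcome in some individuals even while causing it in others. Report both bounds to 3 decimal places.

p₁ = P(outcome | exposed) = 1465/2589 = 0.56586
p₀ = P(outcome | unexposed) = 835/1668 = 0.5006
Under exogeneity alone the bounds on PN are max{0,(p₁−p₀)/p₁} ≤ PN ≤ min{1,(1−p₀)/p₁}.
  lower = (p₁ − p₀)/p₁ = 0.065256 / 0.56586 ≈ 0.1153
  upper = min{1, (1 − p₀)/p₁} = 0.4994 / 0.56586 ≈ 0.8826

0.115 ≤ PN ≤ 0.883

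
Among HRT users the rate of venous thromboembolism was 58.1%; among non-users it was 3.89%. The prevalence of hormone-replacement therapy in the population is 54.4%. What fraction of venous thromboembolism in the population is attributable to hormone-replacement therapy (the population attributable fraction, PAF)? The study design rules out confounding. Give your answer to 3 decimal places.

p₁ = 0.581, p₀ = 0.0389.
Overall risk P(Y=1) = π·p₁ + (1−π)·p₀ = 0.544×0.581 + 0.456×0.0389 = 0.3338.
Under exogeneity, PAF = [P(Y=1) − p₀] / P(Y=1).
PAF = (0.3338 − 0.0389) / 0.3338 ≈ 0.8835

PAF ≈ 0.883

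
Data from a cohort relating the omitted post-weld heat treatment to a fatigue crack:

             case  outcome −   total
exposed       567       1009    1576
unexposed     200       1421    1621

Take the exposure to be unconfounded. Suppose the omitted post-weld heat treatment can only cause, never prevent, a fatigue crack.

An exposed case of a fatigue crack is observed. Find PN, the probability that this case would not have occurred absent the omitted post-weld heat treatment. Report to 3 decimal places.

PN ≈ 0.657

p₁ = P(outcome | exposed) = 567/1576 = 0.35977
p₀ = P(outcome | unexposed) = 200/1621 = 0.12338
Under exogeneity and monotonicity, PN = (p₁ − p₀) / p₁.
PN = (0.35977 − 0.12338) / 0.35977 = 0.23639 / 0.35977 ≈ 0.6571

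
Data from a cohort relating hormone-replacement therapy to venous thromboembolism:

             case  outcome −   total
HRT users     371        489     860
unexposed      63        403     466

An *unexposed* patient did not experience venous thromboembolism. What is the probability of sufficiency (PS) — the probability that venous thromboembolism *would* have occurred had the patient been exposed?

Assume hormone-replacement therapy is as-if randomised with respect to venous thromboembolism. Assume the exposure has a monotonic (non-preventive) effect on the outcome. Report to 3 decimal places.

p₁ = P(outcome | exposed) = 371/860 = 0.4314
p₀ = P(outcome | unexposed) = 63/466 = 0.13519
Under exogeneity and monotonicity, PS = (p₁ − p₀)/(1 − p₀).
PS = (0.4314 − 0.13519) / 0.86481 ≈ 0.3425

PS ≈ 0.343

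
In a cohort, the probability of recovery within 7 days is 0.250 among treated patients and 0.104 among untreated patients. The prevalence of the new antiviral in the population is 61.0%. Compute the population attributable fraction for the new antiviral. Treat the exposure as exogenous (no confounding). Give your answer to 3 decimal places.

Let p₁ = 0.25, p₀ = 0.104.
Overall risk P(Y=1) = π·p₁ + (1−π)·p₀ = 0.61×0.25 + 0.39×0.104 = 0.19306.
Under exogeneity, PAF = [P(Y=1) − p₀] / P(Y=1).
PAF = (0.19306 − 0.104) / 0.19306 ≈ 0.4613

PAF ≈ 0.461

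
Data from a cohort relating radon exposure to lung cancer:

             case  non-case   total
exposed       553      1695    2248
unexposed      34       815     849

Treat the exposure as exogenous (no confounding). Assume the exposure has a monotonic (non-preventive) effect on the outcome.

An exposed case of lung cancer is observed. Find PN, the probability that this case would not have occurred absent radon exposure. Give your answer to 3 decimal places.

p₁ = P(outcome | exposed) = 553/2248 = 0.246
p₀ = P(outcome | unexposed) = 34/849 = 0.040047
Under exogeneity and monotonicity, PN = (p₁ − p₀)/p₁.
PN = (0.246 − 0.040047) / 0.246 ≈ 0.8372

PN ≈ 0.837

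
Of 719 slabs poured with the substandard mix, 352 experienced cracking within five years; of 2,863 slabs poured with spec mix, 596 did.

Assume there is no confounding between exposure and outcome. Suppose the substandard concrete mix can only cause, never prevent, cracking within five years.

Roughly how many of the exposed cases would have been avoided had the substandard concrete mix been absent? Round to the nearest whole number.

p₁ = P(outcome | exposed) = 352/719 = 0.48957
p₀ = P(outcome | unexposed) = 596/2863 = 0.20817
PN = (p₁ − p₀)/p₁ = (0.48957 − 0.20817) / 0.48957 ≈ 0.57478.
Attributable cases ≈ PN × (exposed cases) = 0.57478 × 352 ≈ 202.32.

about 202 cases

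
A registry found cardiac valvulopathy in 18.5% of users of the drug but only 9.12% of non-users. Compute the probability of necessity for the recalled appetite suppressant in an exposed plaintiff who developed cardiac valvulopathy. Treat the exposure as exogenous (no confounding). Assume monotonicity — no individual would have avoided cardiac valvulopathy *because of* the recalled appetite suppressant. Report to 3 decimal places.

PN ≈ 0.507

p₁ = 0.185, p₀ = 0.0912.
Under exogeneity and monotonicity, PN = (p₁ − p₀) / p₁.
PN = (0.185 − 0.0912) / 0.185 = 0.0938 / 0.185 ≈ 0.5070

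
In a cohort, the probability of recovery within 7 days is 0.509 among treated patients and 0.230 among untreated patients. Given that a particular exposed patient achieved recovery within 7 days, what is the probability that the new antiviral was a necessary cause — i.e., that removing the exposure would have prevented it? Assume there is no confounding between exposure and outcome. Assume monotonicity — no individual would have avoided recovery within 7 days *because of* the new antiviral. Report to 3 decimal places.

Let p₁ = 0.509, p₀ = 0.23.
Under exogeneity and monotonicity, PN = (p₁ − p₀) / p₁.
PN = (0.509 − 0.23) / 0.509 = 0.279 / 0.509 ≈ 0.5481

PN ≈ 0.548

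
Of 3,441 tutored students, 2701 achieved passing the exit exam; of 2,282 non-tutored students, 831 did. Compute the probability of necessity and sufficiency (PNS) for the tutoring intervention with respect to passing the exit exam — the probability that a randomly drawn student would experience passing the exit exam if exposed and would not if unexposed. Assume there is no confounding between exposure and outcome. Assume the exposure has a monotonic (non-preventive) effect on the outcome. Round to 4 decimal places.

PNS ≈ 0.4208

p₁ = P(outcome | exposed) = 2701/3441 = 0.78495
p₀ = P(outcome | unexposed) = 831/2282 = 0.36415
Under exogeneity and monotonicity, PNS = p₁ − p₀.
PNS = 0.78495 − 0.36415 = 0.42079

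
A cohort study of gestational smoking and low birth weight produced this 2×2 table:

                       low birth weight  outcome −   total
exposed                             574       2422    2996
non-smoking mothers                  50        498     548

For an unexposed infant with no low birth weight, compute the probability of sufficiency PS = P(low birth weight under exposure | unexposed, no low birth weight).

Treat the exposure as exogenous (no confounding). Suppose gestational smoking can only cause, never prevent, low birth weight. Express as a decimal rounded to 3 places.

PS ≈ 0.110

p₁ = P(outcome | exposed) = 574/2996 = 0.19159
p₀ = P(outcome | unexposed) = 50/548 = 0.091241
Under exogeneity and monotonicity, PS = (p₁ − p₀)/(1 − p₀).
PS = (0.19159 − 0.091241) / 0.90876 ≈ 0.1104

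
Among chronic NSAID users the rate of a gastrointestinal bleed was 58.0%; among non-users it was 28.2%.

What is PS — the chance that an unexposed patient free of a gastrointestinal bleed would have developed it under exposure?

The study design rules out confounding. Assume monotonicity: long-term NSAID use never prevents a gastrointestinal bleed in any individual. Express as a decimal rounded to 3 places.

p₁ = 0.58, p₀ = 0.282.
Under exogeneity and monotonicity, PS = (p₁ − p₀) / (1 − p₀).
PS = (0.58 − 0.282) / (1 − 0.282) = 0.298 / 0.718 ≈ 0.4150

PS ≈ 0.415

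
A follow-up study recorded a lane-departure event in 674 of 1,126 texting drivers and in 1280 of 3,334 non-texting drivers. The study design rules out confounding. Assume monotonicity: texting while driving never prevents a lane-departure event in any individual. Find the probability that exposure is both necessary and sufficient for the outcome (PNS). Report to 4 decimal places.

p₁ = P(outcome | exposed) = 674/1126 = 0.59858
p₀ = P(outcome | unexposed) = 1280/3334 = 0.38392
Under exogeneity and monotonicity, PNS = p₁ − p₀.
PNS = 0.59858 − 0.38392 = 0.21466

PNS ≈ 0.2147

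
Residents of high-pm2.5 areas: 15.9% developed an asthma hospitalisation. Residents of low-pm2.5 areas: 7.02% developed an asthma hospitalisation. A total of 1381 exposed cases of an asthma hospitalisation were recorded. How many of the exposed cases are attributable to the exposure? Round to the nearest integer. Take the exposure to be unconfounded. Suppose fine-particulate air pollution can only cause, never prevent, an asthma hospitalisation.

about 771 cases

p₁ = 0.159, p₀ = 0.0702.
PN = (p₁ − p₀)/p₁ = (0.159 − 0.0702) / 0.159 ≈ 0.55849.
Attributable cases ≈ PN × (exposed cases) = 0.55849 × 1381 ≈ 771.28.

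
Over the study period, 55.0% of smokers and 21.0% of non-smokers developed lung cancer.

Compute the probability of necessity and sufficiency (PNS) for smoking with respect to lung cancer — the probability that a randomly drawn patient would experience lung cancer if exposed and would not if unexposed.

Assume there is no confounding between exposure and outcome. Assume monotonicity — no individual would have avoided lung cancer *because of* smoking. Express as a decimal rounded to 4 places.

PNS ≈ 0.3400

p₁ = 0.55, p₀ = 0.21.
Under exogeneity and monotonicity, PNS = p₁ − p₀.
PNS = 0.55 − 0.21 = 0.34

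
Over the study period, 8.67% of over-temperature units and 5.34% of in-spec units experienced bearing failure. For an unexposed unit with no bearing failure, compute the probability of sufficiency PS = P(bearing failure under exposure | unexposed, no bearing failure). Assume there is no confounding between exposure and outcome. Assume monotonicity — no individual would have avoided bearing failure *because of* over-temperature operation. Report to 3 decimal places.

p₁ = 0.0867, p₀ = 0.0534.
Under exogeneity and monotonicity, PS = (p₁ − p₀) / (1 − p₀).
PS = (0.0867 − 0.0534) / (1 − 0.0534) = 0.0333 / 0.9466 ≈ 0.0352

PS ≈ 0.035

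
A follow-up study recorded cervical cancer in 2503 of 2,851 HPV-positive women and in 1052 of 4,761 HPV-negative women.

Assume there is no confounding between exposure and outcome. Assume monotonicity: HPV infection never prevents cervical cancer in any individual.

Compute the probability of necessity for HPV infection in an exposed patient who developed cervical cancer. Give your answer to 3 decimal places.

p₁ = P(outcome | exposed) = 2503/2851 = 0.87794
p₀ = P(outcome | unexposed) = 1052/4761 = 0.22096
Under exogeneity and monotonicity, PN = (p₁ − p₀) / p₁.
PN = (0.87794 − 0.22096) / 0.87794 = 0.65698 / 0.87794 ≈ 0.7483

PN ≈ 0.748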